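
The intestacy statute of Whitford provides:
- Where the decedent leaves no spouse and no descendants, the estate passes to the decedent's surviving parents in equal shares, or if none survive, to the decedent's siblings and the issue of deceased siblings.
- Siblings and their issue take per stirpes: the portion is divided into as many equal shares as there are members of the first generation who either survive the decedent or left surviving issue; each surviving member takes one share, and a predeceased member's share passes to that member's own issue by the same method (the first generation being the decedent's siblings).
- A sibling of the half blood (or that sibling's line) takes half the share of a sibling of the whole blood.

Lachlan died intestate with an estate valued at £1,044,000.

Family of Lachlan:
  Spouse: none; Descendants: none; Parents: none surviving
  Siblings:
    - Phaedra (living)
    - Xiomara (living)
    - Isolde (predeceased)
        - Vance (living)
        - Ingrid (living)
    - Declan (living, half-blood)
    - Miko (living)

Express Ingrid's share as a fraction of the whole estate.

Ingrid receives 1/9 of the estate.

The entire £1,044,000 passes to the siblings and their issue.
Counting each half-blood sibling's line as half a unit, there are 9/2 units in £1,044,000, so one unit is £232,000. Whole-blood lines (Phaedra, Xiomara, Isolde, and Miko) take £232,000 each; half-blood lines (Declan) take £116,000 each.
Isolde's share (£232,000) is divided into 2 shares of £116,000: Vance and Ingrid each take £116,000.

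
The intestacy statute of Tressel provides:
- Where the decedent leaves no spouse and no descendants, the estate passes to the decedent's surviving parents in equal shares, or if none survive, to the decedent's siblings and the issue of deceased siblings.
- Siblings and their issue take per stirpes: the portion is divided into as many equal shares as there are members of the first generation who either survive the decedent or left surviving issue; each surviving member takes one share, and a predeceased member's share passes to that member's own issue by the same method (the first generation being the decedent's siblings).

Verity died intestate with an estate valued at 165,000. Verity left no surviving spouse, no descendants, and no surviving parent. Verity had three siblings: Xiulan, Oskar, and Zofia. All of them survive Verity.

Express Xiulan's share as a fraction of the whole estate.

Xiulan receives 1/3 of the estate.

The entire 165,000 passes to the siblings and their issue.
That amount (165,000) is divided into 3 shares of 55,000: Xiulan, Oskar, and Zofia each take 55,000.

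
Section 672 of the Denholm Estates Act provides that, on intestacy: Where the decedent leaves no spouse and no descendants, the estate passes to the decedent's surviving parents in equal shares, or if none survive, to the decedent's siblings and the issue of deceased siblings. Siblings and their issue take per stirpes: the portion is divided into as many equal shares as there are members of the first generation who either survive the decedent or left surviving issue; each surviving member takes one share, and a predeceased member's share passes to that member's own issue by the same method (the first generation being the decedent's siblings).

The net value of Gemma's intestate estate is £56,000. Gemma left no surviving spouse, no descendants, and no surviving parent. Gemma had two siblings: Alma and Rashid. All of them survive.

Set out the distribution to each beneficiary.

Alma: £28,000; Rashid: £28,000

The entire £56,000 passes to the siblings and their issue.
That amount (£56,000) is divided into 2 shares of £28,000: Alma and Rashid each take £28,000.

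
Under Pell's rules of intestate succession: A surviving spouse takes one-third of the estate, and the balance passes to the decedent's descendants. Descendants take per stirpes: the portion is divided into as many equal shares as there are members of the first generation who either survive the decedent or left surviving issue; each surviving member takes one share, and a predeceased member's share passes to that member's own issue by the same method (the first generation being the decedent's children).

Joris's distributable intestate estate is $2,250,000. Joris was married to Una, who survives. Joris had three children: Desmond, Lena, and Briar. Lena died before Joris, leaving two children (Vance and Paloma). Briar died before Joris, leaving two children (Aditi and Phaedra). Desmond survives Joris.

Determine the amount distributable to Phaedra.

Phaedra receives $250,000.

Una takes one-third of $2,250,000 = $750,000. The remaining $1,500,000 passes to the descendants.
The descendants' portion ($1,500,000) is divided into 3 shares of $500,000: Desmond takes $500,000; Lena's $500,000 share passes to Lena's issue; Briar's $500,000 share passes to Briar's issue.
Lena's share ($500,000) is divided into 2 shares of $250,000: Vance and Paloma each take $250,000.
Briar's share ($500,000) is divided into 2 shares of $250,000: Aditi and Phaedra each take $250,000.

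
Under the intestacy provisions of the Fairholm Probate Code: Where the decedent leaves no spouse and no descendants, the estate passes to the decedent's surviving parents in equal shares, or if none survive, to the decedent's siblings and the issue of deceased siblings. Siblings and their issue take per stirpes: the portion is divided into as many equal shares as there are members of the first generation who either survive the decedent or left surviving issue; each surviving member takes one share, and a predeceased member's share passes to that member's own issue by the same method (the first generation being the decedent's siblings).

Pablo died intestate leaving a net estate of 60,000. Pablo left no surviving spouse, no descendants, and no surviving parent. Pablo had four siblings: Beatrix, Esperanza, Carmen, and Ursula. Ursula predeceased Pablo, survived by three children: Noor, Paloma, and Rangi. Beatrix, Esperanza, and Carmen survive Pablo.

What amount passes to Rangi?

Rangi receives 5,000.

The entire 60,000 passes to the siblings and their issue.
That amount (60,000) is divided into 4 shares of 15,000: Beatrix, Esperanza, and Carmen each take 15,000; Ursula's 15,000 share passes to Ursula's issue.
Ursula's share (15,000) is divided into 3 shares of 5,000: Noor, Paloma, and Rangi each take 5,000.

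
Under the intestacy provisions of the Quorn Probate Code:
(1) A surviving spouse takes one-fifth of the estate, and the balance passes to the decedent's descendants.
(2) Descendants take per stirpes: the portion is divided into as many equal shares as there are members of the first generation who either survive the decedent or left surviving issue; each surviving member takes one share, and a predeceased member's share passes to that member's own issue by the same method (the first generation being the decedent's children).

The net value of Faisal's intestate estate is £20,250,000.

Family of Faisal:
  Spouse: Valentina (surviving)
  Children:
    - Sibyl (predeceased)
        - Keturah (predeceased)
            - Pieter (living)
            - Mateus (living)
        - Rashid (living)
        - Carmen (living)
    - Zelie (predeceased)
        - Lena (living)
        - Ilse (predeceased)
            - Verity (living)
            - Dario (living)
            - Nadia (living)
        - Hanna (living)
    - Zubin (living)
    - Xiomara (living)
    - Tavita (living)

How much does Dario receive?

Dario receives £360,000.

Valentina takes one-fifth of £20,250,000 = £4,050,000. The remaining £16,200,000 passes to the descendants.
The descendants' portion (£16,200,000) is divided into 5 shares of £3,240,000: Zubin, Xiomara, and Tavita each take £3,240,000; Sibyl's £3,240,000 share passes to Sibyl's issue; Zelie's £3,240,000 share passes to Zelie's issue.
Sibyl's share (£3,240,000) is divided into 3 shares of £1,080,000: Rashid and Carmen each take £1,080,000; Keturah's £1,080,000 share passes to Keturah's issue.
Keturah's share (£1,080,000) is divided into 2 shares of £540,000: Pieter and Mateus each take £540,000.
Zelie's share (£3,240,000) is divided into 3 shares of £1,080,000: Lena and Hanna each take £1,080,000; Ilse's £1,080,000 share passes to Ilse's issue.
Ilse's share (£1,080,000) is divided into 3 shares of £360,000: Verity, Dario, and Nadia each take £360,000.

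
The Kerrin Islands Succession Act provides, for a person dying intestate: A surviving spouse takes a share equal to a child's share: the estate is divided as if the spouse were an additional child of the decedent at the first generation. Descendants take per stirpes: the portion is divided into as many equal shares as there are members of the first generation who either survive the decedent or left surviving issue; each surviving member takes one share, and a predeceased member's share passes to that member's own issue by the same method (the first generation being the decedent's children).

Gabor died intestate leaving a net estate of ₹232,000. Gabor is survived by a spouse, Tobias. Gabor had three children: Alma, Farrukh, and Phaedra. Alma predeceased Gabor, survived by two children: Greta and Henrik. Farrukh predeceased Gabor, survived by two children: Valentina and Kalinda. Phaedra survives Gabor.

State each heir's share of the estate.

Tobias: ₹58,000; Greta: ₹29,000; Henrik: ₹29,000; Valentina: ₹29,000; Kalinda: ₹29,000; Phaedra: ₹58,000

The spouse counts as an additional share at the children's level, so there are 4 primary shares of ₹58,000. Tobias takes one such share (₹58,000).
The children's combined portion (₹174,000) is divided into 3 shares of ₹58,000: Phaedra takes ₹58,000; Alma's ₹58,000 share passes to Alma's issue; Farrukh's ₹58,000 share passes to Farrukh's issue.
Alma's share (₹58,000) is divided into 2 shares of ₹29,000: Greta and Henrik each take ₹29,000.
Farrukh's share (₹58,000) is divided into 2 shares of ₹29,000: Valentina and Kalinda each take ₹29,000.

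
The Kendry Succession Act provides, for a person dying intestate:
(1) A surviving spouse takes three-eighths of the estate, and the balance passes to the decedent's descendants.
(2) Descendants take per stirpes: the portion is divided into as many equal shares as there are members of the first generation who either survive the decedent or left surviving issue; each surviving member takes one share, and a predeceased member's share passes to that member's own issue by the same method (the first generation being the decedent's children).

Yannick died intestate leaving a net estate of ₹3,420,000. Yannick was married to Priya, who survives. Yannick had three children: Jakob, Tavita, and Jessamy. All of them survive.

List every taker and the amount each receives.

Priya: ₹1,282,500; Jakob: ₹712,500; Tavita: ₹712,500; Jessamy: ₹712,500

Priya takes three-eighths of ₹3,420,000 = ₹1,282,500. The remaining ₹2,137,500 passes to the descendants.
The descendants' portion (₹2,137,500) is divided into 3 shares of ₹712,500: Jakob, Tavita, and Jessamy each take ₹712,500.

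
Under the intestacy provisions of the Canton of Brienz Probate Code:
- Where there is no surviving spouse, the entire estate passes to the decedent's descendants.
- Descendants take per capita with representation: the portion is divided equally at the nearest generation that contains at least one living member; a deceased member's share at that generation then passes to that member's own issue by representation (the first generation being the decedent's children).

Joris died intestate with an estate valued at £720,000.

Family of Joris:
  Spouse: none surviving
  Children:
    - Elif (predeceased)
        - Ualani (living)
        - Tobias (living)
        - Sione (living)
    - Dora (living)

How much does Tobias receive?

The entire £720,000 passes to the descendants.
That amount (£720,000) is divided into 2 shares of £360,000: Dora takes £360,000; Elif's £360,000 share passes to Elif's issue.
Elif's share (£360,000) is divided into 3 shares of £120,000: Ualani, Tobias, and Sione each take £120,000.

Tobias receives £120,000.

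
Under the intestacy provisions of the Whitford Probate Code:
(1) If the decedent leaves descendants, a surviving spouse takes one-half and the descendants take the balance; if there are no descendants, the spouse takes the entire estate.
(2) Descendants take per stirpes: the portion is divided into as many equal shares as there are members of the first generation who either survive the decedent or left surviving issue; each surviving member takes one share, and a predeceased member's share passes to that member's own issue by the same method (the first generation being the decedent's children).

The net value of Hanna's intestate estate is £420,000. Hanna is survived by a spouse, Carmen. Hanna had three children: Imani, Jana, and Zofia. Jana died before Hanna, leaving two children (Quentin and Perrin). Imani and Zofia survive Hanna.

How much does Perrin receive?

Carmen takes one-half of £420,000 = £210,000. The remaining £210,000 passes to the descendants.
The descendants' portion (£210,000) is divided into 3 shares of £70,000: Imani and Zofia each take £70,000; Jana's £70,000 share passes to Jana's issue.
Jana's share (£70,000) is divided into 2 shares of £35,000: Quentin and Perrin each take £35,000.

Perrin receives £35,000.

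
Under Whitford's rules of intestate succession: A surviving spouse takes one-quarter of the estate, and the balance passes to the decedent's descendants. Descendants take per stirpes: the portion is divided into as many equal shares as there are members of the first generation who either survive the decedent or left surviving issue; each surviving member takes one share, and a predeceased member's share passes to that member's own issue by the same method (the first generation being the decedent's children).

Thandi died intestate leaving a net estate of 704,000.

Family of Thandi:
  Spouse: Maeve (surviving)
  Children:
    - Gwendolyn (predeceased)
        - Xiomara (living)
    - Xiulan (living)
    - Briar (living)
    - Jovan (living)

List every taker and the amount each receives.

Maeve takes one-quarter of 704,000 = 176,000. The remaining 528,000 passes to the descendants.
The descendants' portion (528,000) is divided into 4 shares of 132,000: Xiulan, Briar, and Jovan each take 132,000; Gwendolyn's 132,000 share passes to Gwendolyn's issue.
Gwendolyn's share (132,000) passes entirely to Xiomara.

Maeve: 176,000; Xiomara: 132,000; Xiulan: 132,000; Briar: 132,000; Jovan: 132,000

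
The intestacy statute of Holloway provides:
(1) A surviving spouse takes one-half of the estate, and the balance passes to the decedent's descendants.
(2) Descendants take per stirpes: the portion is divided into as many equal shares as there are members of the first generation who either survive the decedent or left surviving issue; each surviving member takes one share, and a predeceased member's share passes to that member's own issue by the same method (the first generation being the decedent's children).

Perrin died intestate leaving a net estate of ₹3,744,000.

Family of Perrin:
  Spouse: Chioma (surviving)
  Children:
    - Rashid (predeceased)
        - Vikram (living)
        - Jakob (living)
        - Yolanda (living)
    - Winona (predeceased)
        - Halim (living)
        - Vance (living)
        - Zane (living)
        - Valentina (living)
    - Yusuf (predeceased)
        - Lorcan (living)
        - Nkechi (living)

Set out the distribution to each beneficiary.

Chioma: ₹1,872,000; Vikram: ₹208,000; Jakob: ₹208,000; Yolanda: ₹208,000; Halim: ₹156,000; Vance: ₹156,000; Zane: ₹156,000; Valentina: ₹156,000; Lorcan: ₹312,000; Nkechi: ₹312,000

Chioma takes one-half of ₹3,744,000 = ₹1,872,000. The remaining ₹1,872,000 passes to the descendants.
The descendants' portion (₹1,872,000) is divided into 3 shares of ₹624,000: Rashid's ₹624,000 share passes to Rashid's issue; Winona's ₹624,000 share passes to Winona's issue; Yusuf's ₹624,000 share passes to Yusuf's issue.
Rashid's share (₹624,000) is divided into 3 shares of ₹208,000: Vikram, Jakob, and Yolanda each take ₹208,000.
Winona's share (₹624,000) is divided into 4 shares of ₹156,000: Halim, Vance, Zane, and Valentina each take ₹156,000.
Yusuf's share (₹624,000) is divided into 2 shares of ₹312,000: Lorcan and Nkechi each take ₹312,000.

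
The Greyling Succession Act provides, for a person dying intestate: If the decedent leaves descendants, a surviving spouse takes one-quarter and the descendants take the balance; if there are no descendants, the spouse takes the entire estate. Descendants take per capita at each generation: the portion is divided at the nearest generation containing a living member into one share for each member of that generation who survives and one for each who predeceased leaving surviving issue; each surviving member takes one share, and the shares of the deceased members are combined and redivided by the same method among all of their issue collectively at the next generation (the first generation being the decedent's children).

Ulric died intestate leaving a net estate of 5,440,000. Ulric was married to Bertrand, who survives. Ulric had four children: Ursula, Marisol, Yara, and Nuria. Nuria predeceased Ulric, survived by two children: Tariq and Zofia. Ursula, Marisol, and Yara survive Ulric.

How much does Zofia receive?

Zofia receives 510,000.

Bertrand takes one-quarter of 5,440,000 = 1,360,000. The remaining 4,080,000 passes to the descendants.
The descendants' portion (4,080,000) is divided at the children's generation into 4 shares of 1,020,000. Ursula, Marisol, and Yara each take 1,020,000. The remaining share for the deceased Nuria (1,020,000) is carried to the next generation.
That pool (1,020,000) is divided at the grandchildren's generation equally among Tariq and Zofia: 510,000 each.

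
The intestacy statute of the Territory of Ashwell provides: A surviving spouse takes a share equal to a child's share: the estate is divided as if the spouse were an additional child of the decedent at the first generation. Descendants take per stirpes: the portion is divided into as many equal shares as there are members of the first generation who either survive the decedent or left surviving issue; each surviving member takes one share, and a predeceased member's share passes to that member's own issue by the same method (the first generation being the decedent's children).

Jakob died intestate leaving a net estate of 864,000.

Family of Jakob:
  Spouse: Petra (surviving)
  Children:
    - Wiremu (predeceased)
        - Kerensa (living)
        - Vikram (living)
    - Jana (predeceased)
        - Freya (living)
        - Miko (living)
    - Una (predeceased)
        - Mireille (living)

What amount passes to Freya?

Freya receives 108,000.

The spouse counts as an additional share at the children's level, so there are 4 primary shares of 216,000. Petra takes one such share (216,000).
The children's combined portion (648,000) is divided into 3 shares of 216,000: Wiremu's 216,000 share passes to Wiremu's issue; Jana's 216,000 share passes to Jana's issue; Una's 216,000 share passes to Una's issue.
Wiremu's share (216,000) is divided into 2 shares of 108,000: Kerensa and Vikram each take 108,000.
Jana's share (216,000) is divided into 2 shares of 108,000: Freya and Miko each take 108,000.
Una's share (216,000) passes entirely to Mireille.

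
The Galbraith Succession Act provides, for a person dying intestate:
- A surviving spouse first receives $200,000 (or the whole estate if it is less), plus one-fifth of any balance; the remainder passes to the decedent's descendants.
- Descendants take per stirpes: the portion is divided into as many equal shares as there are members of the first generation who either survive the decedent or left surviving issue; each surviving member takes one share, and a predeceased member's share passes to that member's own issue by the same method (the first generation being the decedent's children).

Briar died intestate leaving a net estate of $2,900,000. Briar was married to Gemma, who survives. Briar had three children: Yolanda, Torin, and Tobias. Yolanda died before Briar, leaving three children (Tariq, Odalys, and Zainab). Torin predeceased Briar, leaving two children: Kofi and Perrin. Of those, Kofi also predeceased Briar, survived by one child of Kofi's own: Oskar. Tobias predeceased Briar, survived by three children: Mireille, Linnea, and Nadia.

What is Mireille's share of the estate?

Mireille receives $240,000.

Gemma first takes $200,000, leaving a balance of $2,700,000. Gemma then takes one-fifth of the balance ($540,000), for a total of $740,000. The remaining $2,160,000 passes to the descendants.
The descendants' portion ($2,160,000) is divided into 3 shares of $720,000: Yolanda's $720,000 share passes to Yolanda's issue; Torin's $720,000 share passes to Torin's issue; Tobias's $720,000 share passes to Tobias's issue.
Yolanda's share ($720,000) is divided into 3 shares of $240,000: Tariq, Odalys, and Zainab each take $240,000.
Torin's share ($720,000) is divided into 2 shares of $360,000: Perrin takes $360,000; Kofi's $360,000 share passes to Kofi's issue.
Kofi's share ($360,000) passes entirely to Oskar.
Tobias's share ($720,000) is divided into 3 shares of $240,000: Mireille, Linnea, and Nadia each take $240,000.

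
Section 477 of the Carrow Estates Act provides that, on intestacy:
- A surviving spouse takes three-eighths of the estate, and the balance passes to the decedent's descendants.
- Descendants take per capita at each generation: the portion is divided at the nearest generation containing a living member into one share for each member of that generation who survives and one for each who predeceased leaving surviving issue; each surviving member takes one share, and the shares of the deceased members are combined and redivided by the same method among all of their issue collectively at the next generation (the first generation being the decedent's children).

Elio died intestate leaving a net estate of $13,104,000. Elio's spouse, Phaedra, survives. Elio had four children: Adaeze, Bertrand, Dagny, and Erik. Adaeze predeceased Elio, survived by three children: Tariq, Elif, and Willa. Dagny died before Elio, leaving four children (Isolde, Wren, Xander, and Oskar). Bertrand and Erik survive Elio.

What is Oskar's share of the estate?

Phaedra takes three-eighths of $13,104,000 = $4,914,000. The remaining $8,190,000 passes to the descendants.
The descendants' portion ($8,190,000) is divided at the children's generation into 4 shares of $2,047,500. Bertrand and Erik each take $2,047,500. The 2 shares of the deceased (Adaeze and Dagny) are combined into a pool of $4,095,000.
That pool ($4,095,000) is divided at the grandchildren's generation equally among Tariq, Elif, Willa, Isolde, Wren, Xander, and Oskar: $585,000 each.

Oskar receives $585,000.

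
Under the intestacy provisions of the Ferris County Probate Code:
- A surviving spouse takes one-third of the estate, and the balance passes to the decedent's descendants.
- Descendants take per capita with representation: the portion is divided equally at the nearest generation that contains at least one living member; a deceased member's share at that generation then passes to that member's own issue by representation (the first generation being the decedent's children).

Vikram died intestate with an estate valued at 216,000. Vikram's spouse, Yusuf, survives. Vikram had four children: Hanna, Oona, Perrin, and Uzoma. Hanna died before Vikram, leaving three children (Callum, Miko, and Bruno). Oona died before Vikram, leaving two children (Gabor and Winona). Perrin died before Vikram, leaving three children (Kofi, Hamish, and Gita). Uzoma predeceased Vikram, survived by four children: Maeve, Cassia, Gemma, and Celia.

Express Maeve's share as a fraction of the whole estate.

Maeve receives 1/18 of the estate.

Yusuf takes one-third of 216,000 = 72,000. The remaining 144,000 passes to the descendants.
No child survives, so the initial division is made at the grandchildren's generation.
The descendants' portion (144,000) is divided into 12 shares of 12,000: Callum, Miko, Bruno, Gabor, Winona, Kofi, Hamish, Gita, Maeve, Cassia, Gemma, and Celia each take 12,000.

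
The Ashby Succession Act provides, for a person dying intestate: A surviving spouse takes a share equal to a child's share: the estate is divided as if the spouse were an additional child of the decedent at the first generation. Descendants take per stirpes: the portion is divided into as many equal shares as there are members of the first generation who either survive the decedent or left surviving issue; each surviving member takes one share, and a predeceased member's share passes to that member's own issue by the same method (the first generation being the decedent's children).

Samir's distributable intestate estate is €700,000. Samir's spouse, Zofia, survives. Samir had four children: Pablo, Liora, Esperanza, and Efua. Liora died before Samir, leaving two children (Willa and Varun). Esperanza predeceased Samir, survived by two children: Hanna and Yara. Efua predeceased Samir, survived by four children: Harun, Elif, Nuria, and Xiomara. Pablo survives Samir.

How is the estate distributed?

The spouse counts as an additional share at the children's level, so there are 5 primary shares of €140,000. Zofia takes one such share (€140,000).
The children's combined portion (€560,000) is divided into 4 shares of €140,000: Pablo takes €140,000; Liora's €140,000 share passes to Liora's issue; Esperanza's €140,000 share passes to Esperanza's issue; Efua's €140,000 share passes to Efua's issue.
Liora's share (€140,000) is divided into 2 shares of €70,000: Willa and Varun each take €70,000.
Esperanza's share (€140,000) is divided into 2 shares of €70,000: Hanna and Yara each take €70,000.
Efua's share (€140,000) is divided into 4 shares of €35,000: Harun, Elif, Nuria, and Xiomara each take €35,000.

Zofia: €140,000; Pablo: €140,000; Willa: €70,000; Varun: €70,000; Hanna: €70,000; Yara: €70,000; Harun: €35,000; Elif: €35,000; Nuria: €35,000; Xiomara: €35,000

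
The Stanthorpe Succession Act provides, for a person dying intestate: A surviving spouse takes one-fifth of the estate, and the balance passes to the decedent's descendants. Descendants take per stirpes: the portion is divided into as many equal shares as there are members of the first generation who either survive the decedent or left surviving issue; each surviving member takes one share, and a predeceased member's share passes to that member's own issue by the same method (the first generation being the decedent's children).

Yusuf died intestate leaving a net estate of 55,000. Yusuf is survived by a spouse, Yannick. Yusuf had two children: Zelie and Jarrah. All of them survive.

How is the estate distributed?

Yannick: 11,000; Zelie: 22,000; Jarrah: 22,000

Yannick takes one-fifth of 55,000 = 11,000. The remaining 44,000 passes to the descendants.
The descendants' portion (44,000) is divided into 2 shares of 22,000: Zelie and Jarrah each take 22,000.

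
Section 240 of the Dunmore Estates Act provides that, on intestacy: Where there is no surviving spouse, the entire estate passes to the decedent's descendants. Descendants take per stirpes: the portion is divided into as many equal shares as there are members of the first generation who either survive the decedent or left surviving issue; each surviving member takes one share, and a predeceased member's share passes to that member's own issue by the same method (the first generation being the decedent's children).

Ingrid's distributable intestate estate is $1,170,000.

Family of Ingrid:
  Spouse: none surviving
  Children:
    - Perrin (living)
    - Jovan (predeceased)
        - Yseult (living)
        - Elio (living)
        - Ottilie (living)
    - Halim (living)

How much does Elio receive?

Elio receives $130,000.

The entire $1,170,000 passes to the descendants.
That amount ($1,170,000) is divided into 3 shares of $390,000: Perrin and Halim each take $390,000; Jovan's $390,000 share passes to Jovan's issue.
Jovan's share ($390,000) is divided into 3 shares of $130,000: Yseult, Elio, and Ottilie each take $130,000.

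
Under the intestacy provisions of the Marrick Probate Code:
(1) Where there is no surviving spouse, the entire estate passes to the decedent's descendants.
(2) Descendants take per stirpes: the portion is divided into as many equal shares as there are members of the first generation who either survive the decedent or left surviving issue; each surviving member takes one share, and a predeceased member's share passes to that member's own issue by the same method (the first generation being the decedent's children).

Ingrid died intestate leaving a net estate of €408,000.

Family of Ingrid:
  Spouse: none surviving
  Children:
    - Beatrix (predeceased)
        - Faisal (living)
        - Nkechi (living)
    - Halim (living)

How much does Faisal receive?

Faisal receives €102,000.

The entire €408,000 passes to the descendants.
That amount (€408,000) is divided into 2 shares of €204,000: Halim takes €204,000; Beatrix's €204,000 share passes to Beatrix's issue.
Beatrix's share (€204,000) is divided into 2 shares of €102,000: Faisal and Nkechi each take €102,000.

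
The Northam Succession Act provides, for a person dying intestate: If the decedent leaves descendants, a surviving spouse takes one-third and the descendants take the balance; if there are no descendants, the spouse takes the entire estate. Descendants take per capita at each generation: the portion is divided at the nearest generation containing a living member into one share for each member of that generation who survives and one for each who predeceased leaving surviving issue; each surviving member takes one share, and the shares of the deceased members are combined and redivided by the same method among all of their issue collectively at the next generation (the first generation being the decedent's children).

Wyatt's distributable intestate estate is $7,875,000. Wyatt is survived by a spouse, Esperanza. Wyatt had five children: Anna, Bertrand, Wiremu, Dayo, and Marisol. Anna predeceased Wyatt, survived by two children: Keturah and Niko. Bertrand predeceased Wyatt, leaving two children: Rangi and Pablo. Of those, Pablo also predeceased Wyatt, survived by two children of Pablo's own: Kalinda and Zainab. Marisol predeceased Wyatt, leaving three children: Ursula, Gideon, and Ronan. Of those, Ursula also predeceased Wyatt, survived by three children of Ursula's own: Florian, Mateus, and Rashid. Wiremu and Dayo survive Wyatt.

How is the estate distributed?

Esperanza takes one-third of $7,875,000 = $2,625,000. The remaining $5,250,000 passes to the descendants.
The descendants' portion ($5,250,000) is divided at the children's generation into 5 shares of $1,050,000. Wiremu and Dayo each take $1,050,000. The 3 shares of the deceased (Anna, Bertrand, and Marisol) are combined into a pool of $3,150,000.
That pool ($3,150,000) is divided at the grandchildren's generation into 7 shares of $450,000. Keturah, Niko, Rangi, Gideon, and Ronan each take $450,000. The 2 shares of the deceased (Pablo and Ursula) are combined into a pool of $900,000.
That pool ($900,000) is divided at the great-grandchildren's generation equally among Kalinda, Zainab, Florian, Mateus, and Rashid: $180,000 each.

Esperanza: $2,625,000; Keturah: $450,000; Niko: $450,000; Rangi: $450,000; Kalinda: $180,000; Zainab: $180,000; Wiremu: $1,050,000; Dayo: $1,050,000; Florian: $180,000; Mateus: $180,000; Rashid: $180,000; Gideon: $450,000; Ronan: $450,000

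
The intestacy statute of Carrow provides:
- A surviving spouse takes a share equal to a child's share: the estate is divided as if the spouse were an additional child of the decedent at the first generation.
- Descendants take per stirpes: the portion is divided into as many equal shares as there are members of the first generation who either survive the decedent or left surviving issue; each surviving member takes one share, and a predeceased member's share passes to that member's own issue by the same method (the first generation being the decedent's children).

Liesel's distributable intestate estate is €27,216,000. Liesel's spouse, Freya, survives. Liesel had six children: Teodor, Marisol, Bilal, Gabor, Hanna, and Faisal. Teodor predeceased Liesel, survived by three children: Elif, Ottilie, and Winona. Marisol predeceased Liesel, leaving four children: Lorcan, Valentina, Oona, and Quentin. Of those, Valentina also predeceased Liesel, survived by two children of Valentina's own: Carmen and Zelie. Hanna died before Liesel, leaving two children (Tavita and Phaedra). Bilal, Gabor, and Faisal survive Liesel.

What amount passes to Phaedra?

Phaedra receives €1,944,000.

The spouse counts as an additional share at the children's level, so there are 7 primary shares of €3,888,000. Freya takes one such share (€3,888,000).
The children's combined portion (€23,328,000) is divided into 6 shares of €3,888,000: Bilal, Gabor, and Faisal each take €3,888,000; Teodor's €3,888,000 share passes to Teodor's issue; Marisol's €3,888,000 share passes to Marisol's issue; Hanna's €3,888,000 share passes to Hanna's issue.
Teodor's share (€3,888,000) is divided into 3 shares of €1,296,000: Elif, Ottilie, and Winona each take €1,296,000.
Marisol's share (€3,888,000) is divided into 4 shares of €972,000: Lorcan, Oona, and Quentin each take €972,000; Valentina's €972,000 share passes to Valentina's issue.
Valentina's share (€972,000) is divided into 2 shares of €486,000: Carmen and Zelie each take €486,000.
Hanna's share (€3,888,000) is divided into 2 shares of €1,944,000: Tavita and Phaedra each take €1,944,000.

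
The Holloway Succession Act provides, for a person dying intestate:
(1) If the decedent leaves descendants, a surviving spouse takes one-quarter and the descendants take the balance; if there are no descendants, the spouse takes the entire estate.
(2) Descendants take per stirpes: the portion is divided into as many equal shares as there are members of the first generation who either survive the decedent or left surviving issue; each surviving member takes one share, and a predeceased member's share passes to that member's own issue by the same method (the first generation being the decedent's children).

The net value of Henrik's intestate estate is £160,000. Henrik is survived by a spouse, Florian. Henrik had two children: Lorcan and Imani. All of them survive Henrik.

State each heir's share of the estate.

Florian takes one-quarter of £160,000 = £40,000. The remaining £120,000 passes to the descendants.
The descendants' portion (£120,000) is divided into 2 shares of £60,000: Lorcan and Imani each take £60,000.

Florian: £40,000; Lorcan: £60,000; Imani: £60,000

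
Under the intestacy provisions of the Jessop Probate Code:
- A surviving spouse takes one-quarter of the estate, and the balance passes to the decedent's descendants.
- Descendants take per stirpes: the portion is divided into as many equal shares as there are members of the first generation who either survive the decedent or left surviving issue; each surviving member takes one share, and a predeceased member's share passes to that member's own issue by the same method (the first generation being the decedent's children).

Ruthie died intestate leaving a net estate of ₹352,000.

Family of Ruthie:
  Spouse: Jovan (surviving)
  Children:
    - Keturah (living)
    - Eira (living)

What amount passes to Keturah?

Keturah receives ₹132,000.

Jovan takes one-quarter of ₹352,000 = ₹88,000. The remaining ₹264,000 passes to the descendants.
The descendants' portion (₹264,000) is divided into 2 shares of ₹132,000: Keturah and Eira each take ₹132,000.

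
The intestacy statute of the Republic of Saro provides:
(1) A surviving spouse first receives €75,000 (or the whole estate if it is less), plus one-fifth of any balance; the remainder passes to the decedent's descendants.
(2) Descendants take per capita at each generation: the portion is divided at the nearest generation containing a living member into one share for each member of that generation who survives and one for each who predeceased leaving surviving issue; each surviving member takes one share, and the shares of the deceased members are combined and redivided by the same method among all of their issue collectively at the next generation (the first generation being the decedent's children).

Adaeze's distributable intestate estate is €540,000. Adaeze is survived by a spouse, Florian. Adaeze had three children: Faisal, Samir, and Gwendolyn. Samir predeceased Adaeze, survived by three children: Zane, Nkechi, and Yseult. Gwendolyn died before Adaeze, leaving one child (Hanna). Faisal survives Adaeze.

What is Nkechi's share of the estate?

Florian first takes €75,000, leaving a balance of €465,000. Florian then takes one-fifth of the balance (€93,000), for a total of €168,000. The remaining €372,000 passes to the descendants.
The descendants' portion (€372,000) is divided at the children's generation into 3 shares of €124,000. Faisal takes €124,000. The 2 shares of the deceased (Samir and Gwendolyn) are combined into a pool of €248,000.
That pool (€248,000) is divided at the grandchildren's generation equally among Zane, Nkechi, Yseult, and Hanna: €62,000 each.

Nkechi receives €62,000.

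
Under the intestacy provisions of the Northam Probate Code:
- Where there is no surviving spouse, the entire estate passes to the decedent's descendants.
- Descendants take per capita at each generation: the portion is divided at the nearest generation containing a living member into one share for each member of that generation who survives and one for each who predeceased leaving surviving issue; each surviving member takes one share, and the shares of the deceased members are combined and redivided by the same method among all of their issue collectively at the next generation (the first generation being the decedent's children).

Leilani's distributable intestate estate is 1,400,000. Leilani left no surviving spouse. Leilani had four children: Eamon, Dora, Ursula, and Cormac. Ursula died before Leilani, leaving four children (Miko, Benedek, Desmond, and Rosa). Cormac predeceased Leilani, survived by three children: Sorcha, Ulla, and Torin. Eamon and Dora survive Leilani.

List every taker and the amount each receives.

Eamon: 350,000; Dora: 350,000; Miko: 100,000; Benedek: 100,000; Desmond: 100,000; Rosa: 100,000; Sorcha: 100,000; Ulla: 100,000; Torin: 100,000

The entire 1,400,000 passes to the descendants.
That amount (1,400,000) is divided at the children's generation into 4 shares of 350,000. Eamon and Dora each take 350,000. The 2 shares of the deceased (Ursula and Cormac) are combined into a pool of 700,000.
That pool (700,000) is divided at the grandchildren's generation equally among Miko, Benedek, Desmond, Rosa, Sorcha, Ulla, and Torin: 100,000 each.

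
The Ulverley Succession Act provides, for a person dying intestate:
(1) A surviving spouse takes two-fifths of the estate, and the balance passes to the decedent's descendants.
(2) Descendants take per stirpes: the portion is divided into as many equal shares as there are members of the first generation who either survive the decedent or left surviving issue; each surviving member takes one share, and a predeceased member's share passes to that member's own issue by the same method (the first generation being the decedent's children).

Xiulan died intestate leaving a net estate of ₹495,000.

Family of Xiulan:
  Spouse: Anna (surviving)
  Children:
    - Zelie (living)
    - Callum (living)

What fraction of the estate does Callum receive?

Anna takes two-fifths of ₹495,000 = ₹198,000. The remaining ₹297,000 passes to the descendants.
The descendants' portion (₹297,000) is divided into 2 shares of ₹148,500: Zelie and Callum each take ₹148,500.

Callum receives 3/10 of the estate.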